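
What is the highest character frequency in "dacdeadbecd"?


Input: dacdeadbecd
Character counts:
  'a': 2
  'b': 1
  'c': 2
  'd': 4
  'e': 2
Maximum frequency: 4

4


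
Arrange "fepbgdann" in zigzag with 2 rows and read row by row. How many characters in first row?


Zigzag "fepbgdann" into 2 rows:
Placing characters:
  'f' => row 0
  'e' => row 1
  'p' => row 0
  'b' => row 1
  'g' => row 0
  'd' => row 1
  'a' => row 0
  'n' => row 1
  'n' => row 0
Rows:
  Row 0: "fpgan"
  Row 1: "ebdn"
First row length: 5

5


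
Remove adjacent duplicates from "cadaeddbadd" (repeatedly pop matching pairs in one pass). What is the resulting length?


Input: cadaeddbadd
Stack-based adjacent duplicate removal:
  Read 'c': push. Stack: c
  Read 'a': push. Stack: ca
  Read 'd': push. Stack: cad
  Read 'a': push. Stack: cada
  Read 'e': push. Stack: cadae
  Read 'd': push. Stack: cadaed
  Read 'd': matches stack top 'd' => pop. Stack: cadae
  Read 'b': push. Stack: cadaeb
  Read 'a': push. Stack: cadaeba
  Read 'd': push. Stack: cadaebad
  Read 'd': matches stack top 'd' => pop. Stack: cadaeba
Final stack: "cadaeba" (length 7)

7


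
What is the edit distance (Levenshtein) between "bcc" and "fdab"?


Computing edit distance: "bcc" -> "fdab"
DP table:
           f    d    a    b
      0    1    2    3    4
  b   1    1    2    3    3
  c   2    2    2    3    4
  c   3    3    3    3    4
Edit distance = dp[3][4] = 4

4


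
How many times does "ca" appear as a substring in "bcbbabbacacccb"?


Searching for "ca" in "bcbbabbacacccb"
Scanning each position:
  Position 0: "bc" => no
  Position 1: "cb" => no
  Position 2: "bb" => no
  Position 3: "ba" => no
  Position 4: "ab" => no
  Position 5: "bb" => no
  Position 6: "ba" => no
  Position 7: "ac" => no
  Position 8: "ca" => MATCH
  Position 9: "ac" => no
  Position 10: "cc" => no
  Position 11: "cc" => no
  Position 12: "cb" => no
Total occurrences: 1

1


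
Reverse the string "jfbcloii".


Input: jfbcloii
Reading characters right to left:
  Position 7: 'i'
  Position 6: 'i'
  Position 5: 'o'
  Position 4: 'l'
  Position 3: 'c'
  Position 2: 'b'
  Position 1: 'f'
  Position 0: 'j'
Reversed: iiolcbfj

iiolcbfj


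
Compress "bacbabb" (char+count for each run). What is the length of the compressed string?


Input: bacbabb
Runs:
  'b' x 1 => "b1"
  'a' x 1 => "a1"
  'c' x 1 => "c1"
  'b' x 1 => "b1"
  'a' x 1 => "a1"
  'b' x 2 => "b2"
Compressed: "b1a1c1b1a1b2"
Compressed length: 12

12


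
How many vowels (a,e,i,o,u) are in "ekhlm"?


Input: ekhlm
Checking each character:
  'e' at position 0: vowel (running total: 1)
  'k' at position 1: consonant
  'h' at position 2: consonant
  'l' at position 3: consonant
  'm' at position 4: consonant
Total vowels: 1

1


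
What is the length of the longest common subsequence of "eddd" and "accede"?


LCS of "eddd" and "accede"
DP table:
           a    c    c    e    d    e
      0    0    0    0    0    0    0
  e   0    0    0    0    1    1    1
  d   0    0    0    0    1    2    2
  d   0    0    0    0    1    2    2
  d   0    0    0    0    1    2    2
LCS length = dp[4][6] = 2

2


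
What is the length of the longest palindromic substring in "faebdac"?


Input: "faebdac"
Checking substrings for palindromes:
  No multi-char palindromic substrings found
Longest palindromic substring: "f" with length 1

1


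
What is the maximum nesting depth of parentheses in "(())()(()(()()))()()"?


Input: "(())()(()(()()))()()"
Tracking depth:
  Position 0 '(': depth becomes 1
  Position 1 '(': depth becomes 2
  Position 2 ')': depth becomes 1
  Position 3 ')': depth becomes 0
  Position 4 '(': depth becomes 1
  Position 5 ')': depth becomes 0
  Position 6 '(': depth becomes 1
  Position 7 '(': depth becomes 2
  Position 8 ')': depth becomes 1
  Position 9 '(': depth becomes 2
  Position 10 '(': depth becomes 3
  Position 11 ')': depth becomes 2
  Position 12 '(': depth becomes 3
  Position 13 ')': depth becomes 2
  Position 14 ')': depth becomes 1
  Position 15 ')': depth becomes 0
  Position 16 '(': depth becomes 1
  Position 17 ')': depth becomes 0
  Position 18 '(': depth becomes 1
  Position 19 ')': depth becomes 0
Maximum depth reached: 3

3


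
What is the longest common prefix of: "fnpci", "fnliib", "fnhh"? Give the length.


Words: fnpci, fnliib, fnhh
  Position 0: all 'f' => match
  Position 1: all 'n' => match
  Position 2: ('p', 'l', 'h') => mismatch, stop
LCP = "fn" (length 2)

2


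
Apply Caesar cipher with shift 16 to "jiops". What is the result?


Caesar cipher: shift "jiops" by 16
  'j' (pos 9) + 16 = pos 25 = 'z'
  'i' (pos 8) + 16 = pos 24 = 'y'
  'o' (pos 14) + 16 = pos 4 = 'e'
  'p' (pos 15) + 16 = pos 5 = 'f'
  's' (pos 18) + 16 = pos 8 = 'i'
Result: zyefi

zyefi


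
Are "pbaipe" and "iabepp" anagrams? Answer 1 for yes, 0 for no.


Strings: "pbaipe", "iabepp"
Sorted first:  abeipp
Sorted second: abeipp
Sorted forms match => anagrams

1


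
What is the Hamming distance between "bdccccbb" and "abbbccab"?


Comparing "bdccccbb" and "abbbccab" position by position:
  Position 0: 'b' vs 'a' => differ
  Position 1: 'd' vs 'b' => differ
  Position 2: 'c' vs 'b' => differ
  Position 3: 'c' vs 'b' => differ
  Position 4: 'c' vs 'c' => same
  Position 5: 'c' vs 'c' => same
  Position 6: 'b' vs 'a' => differ
  Position 7: 'b' vs 'b' => same
Total differences (Hamming distance): 5

5


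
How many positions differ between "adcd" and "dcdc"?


Comparing "adcd" and "dcdc" position by position:
  Position 0: 'a' vs 'd' => DIFFER
  Position 1: 'd' vs 'c' => DIFFER
  Position 2: 'c' vs 'd' => DIFFER
  Position 3: 'd' vs 'c' => DIFFER
Positions that differ: 4

4


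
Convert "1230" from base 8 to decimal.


Input: "1230" in base 8
Positional expansion:
  Digit '1' (value 1) x 8^3 = 512
  Digit '2' (value 2) x 8^2 = 128
  Digit '3' (value 3) x 8^1 = 24
  Digit '0' (value 0) x 8^0 = 0
Sum = 664

664


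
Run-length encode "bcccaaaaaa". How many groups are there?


Input: bcccaaaaaa
Scanning for consecutive runs:
  Group 1: 'b' x 1 (positions 0-0)
  Group 2: 'c' x 3 (positions 1-3)
  Group 3: 'a' x 6 (positions 4-9)
Total groups: 3

3


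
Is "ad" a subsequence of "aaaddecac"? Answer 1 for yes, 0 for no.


Check if "ad" is a subsequence of "aaaddecac"
Greedy scan:
  Position 0 ('a'): matches sub[0] = 'a'
  Position 1 ('a'): no match needed
  Position 2 ('a'): no match needed
  Position 3 ('d'): matches sub[1] = 'd'
  Position 4 ('d'): no match needed
  Position 5 ('e'): no match needed
  Position 6 ('c'): no match needed
  Position 7 ('a'): no match needed
  Position 8 ('c'): no match needed
All 2 characters matched => is a subsequence

1


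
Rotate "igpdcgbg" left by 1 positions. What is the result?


Input: "igpdcgbg", rotate left by 1
First 1 characters: "i"
Remaining characters: "gpdcgbg"
Concatenate remaining + first: "gpdcgbg" + "i" = "gpdcgbgi"

gpdcgbgi


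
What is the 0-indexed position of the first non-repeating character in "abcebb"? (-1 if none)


Input: abcebb
Character frequencies:
  'a': 1
  'b': 3
  'c': 1
  'e': 1
Scanning left to right for freq == 1:
  Position 0 ('a'): unique! => answer = 0

0


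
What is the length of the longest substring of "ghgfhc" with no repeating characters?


Input: "ghgfhc"
Sliding window (track last position of each char):
  Position 0 ('g'): window [0,0] length 1 -- new best
  Position 1 ('h'): window [0,1] length 2 -- new best
  Position 2 ('g'): repeat (last at 0), move window start to 1
  Position 2 ('g'): window [1,2] length 2
  Position 3 ('f'): window [1,3] length 3 -- new best
  Position 4 ('h'): repeat (last at 1), move window start to 2
  Position 4 ('h'): window [2,4] length 3
  Position 5 ('c'): window [2,5] length 4 -- new best
Longest substring with no repeats: "gfhc" with length 4

4


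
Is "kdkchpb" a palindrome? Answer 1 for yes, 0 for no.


Input: kdkchpb
Reversed: bphckdk
  Compare pos 0 ('k') with pos 6 ('b'): MISMATCH
  Compare pos 1 ('d') with pos 5 ('p'): MISMATCH
  Compare pos 2 ('k') with pos 4 ('h'): MISMATCH
Result: not a palindrome

0


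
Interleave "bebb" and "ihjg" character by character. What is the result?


Interleaving "bebb" and "ihjg":
  Position 0: 'b' from first, 'i' from second => "bi"
  Position 1: 'e' from first, 'h' from second => "eh"
  Position 2: 'b' from first, 'j' from second => "bj"
  Position 3: 'b' from first, 'g' from second => "bg"
Result: biehbjbg

biehbjbg


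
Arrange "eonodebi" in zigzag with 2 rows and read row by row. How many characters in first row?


Zigzag "eonodebi" into 2 rows:
Placing characters:
  'e' => row 0
  'o' => row 1
  'n' => row 0
  'o' => row 1
  'd' => row 0
  'e' => row 1
  'b' => row 0
  'i' => row 1
Rows:
  Row 0: "endb"
  Row 1: "ooei"
First row length: 4

4


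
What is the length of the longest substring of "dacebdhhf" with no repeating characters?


Input: "dacebdhhf"
Sliding window (track last position of each char):
  Position 0 ('d'): window [0,0] length 1 -- new best
  Position 1 ('a'): window [0,1] length 2 -- new best
  Position 2 ('c'): window [0,2] length 3 -- new best
  Position 3 ('e'): window [0,3] length 4 -- new best
  Position 4 ('b'): window [0,4] length 5 -- new best
  Position 5 ('d'): repeat (last at 0), move window start to 1
  Position 5 ('d'): window [1,5] length 5
  Position 6 ('h'): window [1,6] length 6 -- new best
  Position 7 ('h'): repeat (last at 6), move window start to 7
  Position 7 ('h'): window [7,7] length 1
  Position 8 ('f'): window [7,8] length 2
Longest substring with no repeats: "acebdh" with length 6

6


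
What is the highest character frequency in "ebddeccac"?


Input: ebddeccac
Character counts:
  'a': 1
  'b': 1
  'c': 3
  'd': 2
  'e': 2
Maximum frequency: 3

3


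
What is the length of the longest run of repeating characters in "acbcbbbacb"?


Input: "acbcbbbacb"
Scanning for longest run:
  Position 1 ('c'): new char, reset run to 1
  Position 2 ('b'): new char, reset run to 1
  Position 3 ('c'): new char, reset run to 1
  Position 4 ('b'): new char, reset run to 1
  Position 5 ('b'): continues run of 'b', length=2
  Position 6 ('b'): continues run of 'b', length=3
  Position 7 ('a'): new char, reset run to 1
  Position 8 ('c'): new char, reset run to 1
  Position 9 ('b'): new char, reset run to 1
Longest run: 'b' with length 3

3


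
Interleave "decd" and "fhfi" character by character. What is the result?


Interleaving "decd" and "fhfi":
  Position 0: 'd' from first, 'f' from second => "df"
  Position 1: 'e' from first, 'h' from second => "eh"
  Position 2: 'c' from first, 'f' from second => "cf"
  Position 3: 'd' from first, 'i' from second => "di"
Result: dfehcfdi

dfehcfdi


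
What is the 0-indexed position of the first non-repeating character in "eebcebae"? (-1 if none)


Input: eebcebae
Character frequencies:
  'a': 1
  'b': 2
  'c': 1
  'e': 4
Scanning left to right for freq == 1:
  Position 0 ('e'): freq=4, skip
  Position 1 ('e'): freq=4, skip
  Position 2 ('b'): freq=2, skip
  Position 3 ('c'): unique! => answer = 3

3


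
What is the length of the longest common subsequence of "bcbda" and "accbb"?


LCS of "bcbda" and "accbb"
DP table:
           a    c    c    b    b
      0    0    0    0    0    0
  b   0    0    0    0    1    1
  c   0    0    1    1    1    1
  b   0    0    1    1    2    2
  d   0    0    1    1    2    2
  a   0    1    1    1    2    2
LCS length = dp[5][5] = 2

2


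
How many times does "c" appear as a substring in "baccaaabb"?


Searching for "c" in "baccaaabb"
Scanning each position:
  Position 0: "b" => no
  Position 1: "a" => no
  Position 2: "c" => MATCH
  Position 3: "c" => MATCH
  Position 4: "a" => no
  Position 5: "a" => no
  Position 6: "a" => no
  Position 7: "b" => no
  Position 8: "b" => no
Total occurrences: 2

2


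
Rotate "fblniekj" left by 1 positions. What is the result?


Input: "fblniekj", rotate left by 1
First 1 characters: "f"
Remaining characters: "blniekj"
Concatenate remaining + first: "blniekj" + "f" = "blniekjf"

blniekjf


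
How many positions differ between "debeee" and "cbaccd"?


Comparing "debeee" and "cbaccd" position by position:
  Position 0: 'd' vs 'c' => DIFFER
  Position 1: 'e' vs 'b' => DIFFER
  Position 2: 'b' vs 'a' => DIFFER
  Position 3: 'e' vs 'c' => DIFFER
  Position 4: 'e' vs 'c' => DIFFER
  Position 5: 'e' vs 'd' => DIFFER
Positions that differ: 6

6


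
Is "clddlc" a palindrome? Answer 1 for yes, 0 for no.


Input: clddlc
Reversed: clddlc
  Compare pos 0 ('c') with pos 5 ('c'): match
  Compare pos 1 ('l') with pos 4 ('l'): match
  Compare pos 2 ('d') with pos 3 ('d'): match
Result: palindrome

1


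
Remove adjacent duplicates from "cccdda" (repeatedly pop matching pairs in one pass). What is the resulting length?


Input: cccdda
Stack-based adjacent duplicate removal:
  Read 'c': push. Stack: c
  Read 'c': matches stack top 'c' => pop. Stack: (empty)
  Read 'c': push. Stack: c
  Read 'd': push. Stack: cd
  Read 'd': matches stack top 'd' => pop. Stack: c
  Read 'a': push. Stack: ca
Final stack: "ca" (length 2)

2


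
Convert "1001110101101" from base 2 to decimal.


Input: "1001110101101" in base 2
Positional expansion:
  Digit '1' (value 1) x 2^12 = 4096
  Digit '0' (value 0) x 2^11 = 0
  Digit '0' (value 0) x 2^10 = 0
  Digit '1' (value 1) x 2^9 = 512
  Digit '1' (value 1) x 2^8 = 256
  Digit '1' (value 1) x 2^7 = 128
  Digit '0' (value 0) x 2^6 = 0
  Digit '1' (value 1) x 2^5 = 32
  Digit '0' (value 0) x 2^4 = 0
  Digit '1' (value 1) x 2^3 = 8
  Digit '1' (value 1) x 2^2 = 4
  Digit '0' (value 0) x 2^1 = 0
  Digit '1' (value 1) x 2^0 = 1
Sum = 5037

5037


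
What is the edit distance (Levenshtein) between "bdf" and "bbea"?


Computing edit distance: "bdf" -> "bbea"
DP table:
           b    b    e    a
      0    1    2    3    4
  b   1    0    1    2    3
  d   2    1    1    2    3
  f   3    2    2    2    3
Edit distance = dp[3][4] = 3

3


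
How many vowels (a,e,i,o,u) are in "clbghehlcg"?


Input: clbghehlcg
Checking each character:
  'c' at position 0: consonant
  'l' at position 1: consonant
  'b' at position 2: consonant
  'g' at position 3: consonant
  'h' at position 4: consonant
  'e' at position 5: vowel (running total: 1)
  'h' at position 6: consonant
  'l' at position 7: consonant
  'c' at position 8: consonant
  'g' at position 9: consonant
Total vowels: 1

1


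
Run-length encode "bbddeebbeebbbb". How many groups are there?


Input: bbddeebbeebbbb
Scanning for consecutive runs:
  Group 1: 'b' x 2 (positions 0-1)
  Group 2: 'd' x 2 (positions 2-3)
  Group 3: 'e' x 2 (positions 4-5)
  Group 4: 'b' x 2 (positions 6-7)
  Group 5: 'e' x 2 (positions 8-9)
  Group 6: 'b' x 4 (positions 10-13)
Total groups: 6

6


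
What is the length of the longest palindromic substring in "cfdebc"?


Input: "cfdebc"
Checking substrings for palindromes:
  No multi-char palindromic substrings found
Longest palindromic substring: "c" with length 1

1


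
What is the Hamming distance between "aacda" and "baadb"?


Comparing "aacda" and "baadb" position by position:
  Position 0: 'a' vs 'b' => differ
  Position 1: 'a' vs 'a' => same
  Position 2: 'c' vs 'a' => differ
  Position 3: 'd' vs 'd' => same
  Position 4: 'a' vs 'b' => differ
Total differences (Hamming distance): 3

3


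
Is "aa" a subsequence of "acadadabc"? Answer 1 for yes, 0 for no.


Check if "aa" is a subsequence of "acadadabc"
Greedy scan:
  Position 0 ('a'): matches sub[0] = 'a'
  Position 1 ('c'): no match needed
  Position 2 ('a'): matches sub[1] = 'a'
  Position 3 ('d'): no match needed
  Position 4 ('a'): no match needed
  Position 5 ('d'): no match needed
  Position 6 ('a'): no match needed
  Position 7 ('b'): no match needed
  Position 8 ('c'): no match needed
All 2 characters matched => is a subsequence

1


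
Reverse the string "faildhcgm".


Input: faildhcgm
Reading characters right to left:
  Position 8: 'm'
  Position 7: 'g'
  Position 6: 'c'
  Position 5: 'h'
  Position 4: 'd'
  Position 3: 'l'
  Position 2: 'i'
  Position 1: 'a'
  Position 0: 'f'
Reversed: mgchdliaf

mgchdliaf


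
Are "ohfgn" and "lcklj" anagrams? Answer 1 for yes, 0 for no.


Strings: "ohfgn", "lcklj"
Sorted first:  fghno
Sorted second: cjkll
Differ at position 0: 'f' vs 'c' => not anagrams

0


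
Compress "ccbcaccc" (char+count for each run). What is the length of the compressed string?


Input: ccbcaccc
Runs:
  'c' x 2 => "c2"
  'b' x 1 => "b1"
  'c' x 1 => "c1"
  'a' x 1 => "a1"
  'c' x 3 => "c3"
Compressed: "c2b1c1a1c3"
Compressed length: 10

10


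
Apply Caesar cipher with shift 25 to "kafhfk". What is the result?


Caesar cipher: shift "kafhfk" by 25
  'k' (pos 10) + 25 = pos 9 = 'j'
  'a' (pos 0) + 25 = pos 25 = 'z'
  'f' (pos 5) + 25 = pos 4 = 'e'
  'h' (pos 7) + 25 = pos 6 = 'g'
  'f' (pos 5) + 25 = pos 4 = 'e'
  'k' (pos 10) + 25 = pos 9 = 'j'
Result: jzegej

jzegej


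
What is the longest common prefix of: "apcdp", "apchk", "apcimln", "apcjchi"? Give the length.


Words: apcdp, apchk, apcimln, apcjchi
  Position 0: all 'a' => match
  Position 1: all 'p' => match
  Position 2: all 'c' => match
  Position 3: ('d', 'h', 'i', 'j') => mismatch, stop
LCP = "apc" (length 3)

3


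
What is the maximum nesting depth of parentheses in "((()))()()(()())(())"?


Input: "((()))()()(()())(())"
Tracking depth:
  Position 0 '(': depth becomes 1
  Position 1 '(': depth becomes 2
  Position 2 '(': depth becomes 3
  Position 3 ')': depth becomes 2
  Position 4 ')': depth becomes 1
  Position 5 ')': depth becomes 0
  Position 6 '(': depth becomes 1
  Position 7 ')': depth becomes 0
  Position 8 '(': depth becomes 1
  Position 9 ')': depth becomes 0
  Position 10 '(': depth becomes 1
  Position 11 '(': depth becomes 2
  Position 12 ')': depth becomes 1
  Position 13 '(': depth becomes 2
  Position 14 ')': depth becomes 1
  Position 15 ')': depth becomes 0
  Position 16 '(': depth becomes 1
  Position 17 '(': depth becomes 2
  Position 18 ')': depth becomes 1
  Position 19 ')': depth becomes 0
Maximum depth reached: 3

3


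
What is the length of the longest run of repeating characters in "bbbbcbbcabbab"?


Input: "bbbbcbbcabbab"
Scanning for longest run:
  Position 1 ('b'): continues run of 'b', length=2
  Position 2 ('b'): continues run of 'b', length=3
  Position 3 ('b'): continues run of 'b', length=4
  Position 4 ('c'): new char, reset run to 1
  Position 5 ('b'): new char, reset run to 1
  Position 6 ('b'): continues run of 'b', length=2
  Position 7 ('c'): new char, reset run to 1
  Position 8 ('a'): new char, reset run to 1
  Position 9 ('b'): new char, reset run to 1
  Position 10 ('b'): continues run of 'b', length=2
  Position 11 ('a'): new char, reset run to 1
  Position 12 ('b'): new char, reset run to 1
Longest run: 'b' with length 4

4


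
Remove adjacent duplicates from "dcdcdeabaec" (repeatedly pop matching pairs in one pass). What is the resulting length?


Input: dcdcdeabaec
Stack-based adjacent duplicate removal:
  Read 'd': push. Stack: d
  Read 'c': push. Stack: dc
  Read 'd': push. Stack: dcd
  Read 'c': push. Stack: dcdc
  Read 'd': push. Stack: dcdcd
  Read 'e': push. Stack: dcdcde
  Read 'a': push. Stack: dcdcdea
  Read 'b': push. Stack: dcdcdeab
  Read 'a': push. Stack: dcdcdeaba
  Read 'e': push. Stack: dcdcdeabae
  Read 'c': push. Stack: dcdcdeabaec
Final stack: "dcdcdeabaec" (length 11)

11


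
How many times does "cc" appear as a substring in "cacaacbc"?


Searching for "cc" in "cacaacbc"
Scanning each position:
  Position 0: "ca" => no
  Position 1: "ac" => no
  Position 2: "ca" => no
  Position 3: "aa" => no
  Position 4: "ac" => no
  Position 5: "cb" => no
  Position 6: "bc" => no
Total occurrences: 0

0


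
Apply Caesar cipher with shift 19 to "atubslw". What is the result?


Caesar cipher: shift "atubslw" by 19
  'a' (pos 0) + 19 = pos 19 = 't'
  't' (pos 19) + 19 = pos 12 = 'm'
  'u' (pos 20) + 19 = pos 13 = 'n'
  'b' (pos 1) + 19 = pos 20 = 'u'
  's' (pos 18) + 19 = pos 11 = 'l'
  'l' (pos 11) + 19 = pos 4 = 'e'
  'w' (pos 22) + 19 = pos 15 = 'p'
Result: tmnulep

tmnulep


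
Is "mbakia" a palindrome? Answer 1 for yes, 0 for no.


Input: mbakia
Reversed: aikabm
  Compare pos 0 ('m') with pos 5 ('a'): MISMATCH
  Compare pos 1 ('b') with pos 4 ('i'): MISMATCH
  Compare pos 2 ('a') with pos 3 ('k'): MISMATCH
Result: not a palindrome

0


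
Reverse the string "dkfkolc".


Input: dkfkolc
Reading characters right to left:
  Position 6: 'c'
  Position 5: 'l'
  Position 4: 'o'
  Position 3: 'k'
  Position 2: 'f'
  Position 1: 'k'
  Position 0: 'd'
Reversed: clokfkd

clokfkd


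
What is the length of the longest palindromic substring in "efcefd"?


Input: "efcefd"
Checking substrings for palindromes:
  No multi-char palindromic substrings found
Longest palindromic substring: "e" with length 1

1


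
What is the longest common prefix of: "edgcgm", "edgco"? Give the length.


Words: edgcgm, edgco
  Position 0: all 'e' => match
  Position 1: all 'd' => match
  Position 2: all 'g' => match
  Position 3: all 'c' => match
  Position 4: ('g', 'o') => mismatch, stop
LCP = "edgc" (length 4)

4


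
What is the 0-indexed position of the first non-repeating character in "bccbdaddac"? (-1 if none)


Input: bccbdaddac
Character frequencies:
  'a': 2
  'b': 2
  'c': 3
  'd': 3
Scanning left to right for freq == 1:
  Position 0 ('b'): freq=2, skip
  Position 1 ('c'): freq=3, skip
  Position 2 ('c'): freq=3, skip
  Position 3 ('b'): freq=2, skip
  Position 4 ('d'): freq=3, skip
  Position 5 ('a'): freq=2, skip
  Position 6 ('d'): freq=3, skip
  Position 7 ('d'): freq=3, skip
  Position 8 ('a'): freq=2, skip
  Position 9 ('c'): freq=3, skip
  No unique character found => answer = -1

-1


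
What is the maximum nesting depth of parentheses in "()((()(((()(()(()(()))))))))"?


Input: "()((()(((()(()(()(()))))))))"
Tracking depth:
  Position 0 '(': depth becomes 1
  Position 1 ')': depth becomes 0
  Position 2 '(': depth becomes 1
  Position 3 '(': depth becomes 2
  Position 4 '(': depth becomes 3
  Position 5 ')': depth becomes 2
  Position 6 '(': depth becomes 3
  Position 7 '(': depth becomes 4
  Position 8 '(': depth becomes 5
  Position 9 '(': depth becomes 6
  Position 10 ')': depth becomes 5
  Position 11 '(': depth becomes 6
  Position 12 '(': depth becomes 7
  Position 13 ')': depth becomes 6
  Position 14 '(': depth becomes 7
  Position 15 '(': depth becomes 8
  Position 16 ')': depth becomes 7
  Position 17 '(': depth becomes 8
  Position 18 '(': depth becomes 9
  Position 19 ')': depth becomes 8
  Position 20 ')': depth becomes 7
  Position 21 ')': depth becomes 6
  Position 22 ')': depth becomes 5
  Position 23 ')': depth becomes 4
  Position 24 ')': depth becomes 3
  Position 25 ')': depth becomes 2
  Position 26 ')': depth becomes 1
  Position 27 ')': depth becomes 0
Maximum depth reached: 9

9


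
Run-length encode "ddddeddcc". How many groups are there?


Input: ddddeddcc
Scanning for consecutive runs:
  Group 1: 'd' x 4 (positions 0-3)
  Group 2: 'e' x 1 (positions 4-4)
  Group 3: 'd' x 2 (positions 5-6)
  Group 4: 'c' x 2 (positions 7-8)
Total groups: 4

4


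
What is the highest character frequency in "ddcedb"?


Input: ddcedb
Character counts:
  'b': 1
  'c': 1
  'd': 3
  'e': 1
Maximum frequency: 3

3


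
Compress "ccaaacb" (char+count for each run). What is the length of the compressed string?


Input: ccaaacb
Runs:
  'c' x 2 => "c2"
  'a' x 3 => "a3"
  'c' x 1 => "c1"
  'b' x 1 => "b1"
Compressed: "c2a3c1b1"
Compressed length: 8

8


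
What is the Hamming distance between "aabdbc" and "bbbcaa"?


Comparing "aabdbc" and "bbbcaa" position by position:
  Position 0: 'a' vs 'b' => differ
  Position 1: 'a' vs 'b' => differ
  Position 2: 'b' vs 'b' => same
  Position 3: 'd' vs 'c' => differ
  Position 4: 'b' vs 'a' => differ
  Position 5: 'c' vs 'a' => differ
Total differences (Hamming distance): 5

5


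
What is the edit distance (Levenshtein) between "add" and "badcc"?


Computing edit distance: "add" -> "badcc"
DP table:
           b    a    d    c    c
      0    1    2    3    4    5
  a   1    1    1    2    3    4
  d   2    2    2    1    2    3
  d   3    3    3    2    2    3
Edit distance = dp[3][5] = 3

3


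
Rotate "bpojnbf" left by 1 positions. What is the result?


Input: "bpojnbf", rotate left by 1
First 1 characters: "b"
Remaining characters: "pojnbf"
Concatenate remaining + first: "pojnbf" + "b" = "pojnbfb"

pojnbfb


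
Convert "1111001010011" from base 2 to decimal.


Input: "1111001010011" in base 2
Positional expansion:
  Digit '1' (value 1) x 2^12 = 4096
  Digit '1' (value 1) x 2^11 = 2048
  Digit '1' (value 1) x 2^10 = 1024
  Digit '1' (value 1) x 2^9 = 512
  Digit '0' (value 0) x 2^8 = 0
  Digit '0' (value 0) x 2^7 = 0
  Digit '1' (value 1) x 2^6 = 64
  Digit '0' (value 0) x 2^5 = 0
  Digit '1' (value 1) x 2^4 = 16
  Digit '0' (value 0) x 2^3 = 0
  Digit '0' (value 0) x 2^2 = 0
  Digit '1' (value 1) x 2^1 = 2
  Digit '1' (value 1) x 2^0 = 1
Sum = 7763

7763


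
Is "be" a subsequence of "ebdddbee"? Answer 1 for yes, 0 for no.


Check if "be" is a subsequence of "ebdddbee"
Greedy scan:
  Position 0 ('e'): no match needed
  Position 1 ('b'): matches sub[0] = 'b'
  Position 2 ('d'): no match needed
  Position 3 ('d'): no match needed
  Position 4 ('d'): no match needed
  Position 5 ('b'): no match needed
  Position 6 ('e'): matches sub[1] = 'e'
  Position 7 ('e'): no match needed
All 2 characters matched => is a subsequence

1


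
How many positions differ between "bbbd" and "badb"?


Comparing "bbbd" and "badb" position by position:
  Position 0: 'b' vs 'b' => same
  Position 1: 'b' vs 'a' => DIFFER
  Position 2: 'b' vs 'd' => DIFFER
  Position 3: 'd' vs 'b' => DIFFER
Positions that differ: 3

3


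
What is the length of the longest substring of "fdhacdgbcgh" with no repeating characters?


Input: "fdhacdgbcgh"
Sliding window (track last position of each char):
  Position 0 ('f'): window [0,0] length 1 -- new best
  Position 1 ('d'): window [0,1] length 2 -- new best
  Position 2 ('h'): window [0,2] length 3 -- new best
  Position 3 ('a'): window [0,3] length 4 -- new best
  Position 4 ('c'): window [0,4] length 5 -- new best
  Position 5 ('d'): repeat (last at 1), move window start to 2
  Position 5 ('d'): window [2,5] length 4
  Position 6 ('g'): window [2,6] length 5
  Position 7 ('b'): window [2,7] length 6 -- new best
  Position 8 ('c'): repeat (last at 4), move window start to 5
  Position 8 ('c'): window [5,8] length 4
  Position 9 ('g'): repeat (last at 6), move window start to 7
  Position 9 ('g'): window [7,9] length 3
  Position 10 ('h'): window [7,10] length 4
Longest substring with no repeats: "hacdgb" with length 6

6


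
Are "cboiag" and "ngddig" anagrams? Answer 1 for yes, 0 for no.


Strings: "cboiag", "ngddig"
Sorted first:  abcgio
Sorted second: ddggin
Differ at position 0: 'a' vs 'd' => not anagrams

0


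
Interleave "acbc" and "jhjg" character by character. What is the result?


Interleaving "acbc" and "jhjg":
  Position 0: 'a' from first, 'j' from second => "aj"
  Position 1: 'c' from first, 'h' from second => "ch"
  Position 2: 'b' from first, 'j' from second => "bj"
  Position 3: 'c' from first, 'g' from second => "cg"
Result: ajchbjcg

ajchbjcg


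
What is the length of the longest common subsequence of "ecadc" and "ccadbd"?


LCS of "ecadc" and "ccadbd"
DP table:
           c    c    a    d    b    d
      0    0    0    0    0    0    0
  e   0    0    0    0    0    0    0
  c   0    1    1    1    1    1    1
  a   0    1    1    2    2    2    2
  d   0    1    1    2    3    3    3
  c   0    1    2    2    3    3    3
LCS length = dp[5][6] = 3

3


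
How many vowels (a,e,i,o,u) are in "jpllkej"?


Input: jpllkej
Checking each character:
  'j' at position 0: consonant
  'p' at position 1: consonant
  'l' at position 2: consonant
  'l' at position 3: consonant
  'k' at position 4: consonant
  'e' at position 5: vowel (running total: 1)
  'j' at position 6: consonant
Total vowels: 1

1


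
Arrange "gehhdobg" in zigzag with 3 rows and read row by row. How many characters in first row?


Zigzag "gehhdobg" into 3 rows:
Placing characters:
  'g' => row 0
  'e' => row 1
  'h' => row 2
  'h' => row 1
  'd' => row 0
  'o' => row 1
  'b' => row 2
  'g' => row 1
Rows:
  Row 0: "gd"
  Row 1: "ehog"
  Row 2: "hb"
First row length: 2

2


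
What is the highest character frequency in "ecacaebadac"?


Input: ecacaebadac
Character counts:
  'a': 4
  'b': 1
  'c': 3
  'd': 1
  'e': 2
Maximum frequency: 4

4


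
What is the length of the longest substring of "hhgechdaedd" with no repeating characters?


Input: "hhgechdaedd"
Sliding window (track last position of each char):
  Position 0 ('h'): window [0,0] length 1 -- new best
  Position 1 ('h'): repeat (last at 0), move window start to 1
  Position 1 ('h'): window [1,1] length 1
  Position 2 ('g'): window [1,2] length 2 -- new best
  Position 3 ('e'): window [1,3] length 3 -- new best
  Position 4 ('c'): window [1,4] length 4 -- new best
  Position 5 ('h'): repeat (last at 1), move window start to 2
  Position 5 ('h'): window [2,5] length 4
  Position 6 ('d'): window [2,6] length 5 -- new best
  Position 7 ('a'): window [2,7] length 6 -- new best
  Position 8 ('e'): repeat (last at 3), move window start to 4
  Position 8 ('e'): window [4,8] length 5
  Position 9 ('d'): repeat (last at 6), move window start to 7
  Position 9 ('d'): window [7,9] length 3
  Position 10 ('d'): repeat (last at 9), move window start to 10
  Position 10 ('d'): window [10,10] length 1
Longest substring with no repeats: "gechda" with length 6

6


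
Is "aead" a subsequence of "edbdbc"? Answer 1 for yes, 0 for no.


Check if "aead" is a subsequence of "edbdbc"
Greedy scan:
  Position 0 ('e'): no match needed
  Position 1 ('d'): no match needed
  Position 2 ('b'): no match needed
  Position 3 ('d'): no match needed
  Position 4 ('b'): no match needed
  Position 5 ('c'): no match needed
Only matched 0/4 characters => not a subsequence

0


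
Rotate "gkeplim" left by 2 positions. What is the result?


Input: "gkeplim", rotate left by 2
First 2 characters: "gk"
Remaining characters: "eplim"
Concatenate remaining + first: "eplim" + "gk" = "eplimgk"

eplimgk


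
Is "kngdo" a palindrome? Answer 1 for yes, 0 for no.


Input: kngdo
Reversed: odgnk
  Compare pos 0 ('k') with pos 4 ('o'): MISMATCH
  Compare pos 1 ('n') with pos 3 ('d'): MISMATCH
Result: not a palindrome

0


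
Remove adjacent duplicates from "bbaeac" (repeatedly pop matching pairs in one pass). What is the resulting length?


Input: bbaeac
Stack-based adjacent duplicate removal:
  Read 'b': push. Stack: b
  Read 'b': matches stack top 'b' => pop. Stack: (empty)
  Read 'a': push. Stack: a
  Read 'e': push. Stack: ae
  Read 'a': push. Stack: aea
  Read 'c': push. Stack: aeac
Final stack: "aeac" (length 4)

4


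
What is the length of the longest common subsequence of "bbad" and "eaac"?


LCS of "bbad" and "eaac"
DP table:
           e    a    a    c
      0    0    0    0    0
  b   0    0    0    0    0
  b   0    0    0    0    0
  a   0    0    1    1    1
  d   0    0    1    1    1
LCS length = dp[4][4] = 1

1


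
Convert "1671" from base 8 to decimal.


Input: "1671" in base 8
Positional expansion:
  Digit '1' (value 1) x 8^3 = 512
  Digit '6' (value 6) x 8^2 = 384
  Digit '7' (value 7) x 8^1 = 56
  Digit '1' (value 1) x 8^0 = 1
Sum = 953

953


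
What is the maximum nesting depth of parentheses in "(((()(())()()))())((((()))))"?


Input: "(((()(())()()))())((((()))))"
Tracking depth:
  Position 0 '(': depth becomes 1
  Position 1 '(': depth becomes 2
  Position 2 '(': depth becomes 3
  Position 3 '(': depth becomes 4
  Position 4 ')': depth becomes 3
  Position 5 '(': depth becomes 4
  Position 6 '(': depth becomes 5
  Position 7 ')': depth becomes 4
  Position 8 ')': depth becomes 3
  Position 9 '(': depth becomes 4
  Position 10 ')': depth becomes 3
  Position 11 '(': depth becomes 4
  Position 12 ')': depth becomes 3
  Position 13 ')': depth becomes 2
  Position 14 ')': depth becomes 1
  Position 15 '(': depth becomes 2
  Position 16 ')': depth becomes 1
  Position 17 ')': depth becomes 0
  Position 18 '(': depth becomes 1
  Position 19 '(': depth becomes 2
  Position 20 '(': depth becomes 3
  Position 21 '(': depth becomes 4
  Position 22 '(': depth becomes 5
  Position 23 ')': depth becomes 4
  Position 24 ')': depth becomes 3
  Position 25 ')': depth becomes 2
  Position 26 ')': depth becomes 1
  Position 27 ')': depth becomes 0
Maximum depth reached: 5

5


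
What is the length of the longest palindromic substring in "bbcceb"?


Input: "bbcceb"
Checking substrings for palindromes:
  [0:2] "bb" (len 2) => palindrome
  [2:4] "cc" (len 2) => palindrome
Longest palindromic substring: "bb" with length 2

2


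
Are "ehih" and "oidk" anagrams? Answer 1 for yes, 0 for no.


Strings: "ehih", "oidk"
Sorted first:  ehhi
Sorted second: diko
Differ at position 0: 'e' vs 'd' => not anagrams

0


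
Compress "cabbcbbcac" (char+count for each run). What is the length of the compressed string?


Input: cabbcbbcac
Runs:
  'c' x 1 => "c1"
  'a' x 1 => "a1"
  'b' x 2 => "b2"
  'c' x 1 => "c1"
  'b' x 2 => "b2"
  'c' x 1 => "c1"
  'a' x 1 => "a1"
  'c' x 1 => "c1"
Compressed: "c1a1b2c1b2c1a1c1"
Compressed length: 16

16


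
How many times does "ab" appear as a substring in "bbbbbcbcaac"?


Searching for "ab" in "bbbbbcbcaac"
Scanning each position:
  Position 0: "bb" => no
  Position 1: "bb" => no
  Position 2: "bb" => no
  Position 3: "bb" => no
  Position 4: "bc" => no
  Position 5: "cb" => no
  Position 6: "bc" => no
  Position 7: "ca" => no
  Position 8: "aa" => no
  Position 9: "ac" => no
Total occurrences: 0

0


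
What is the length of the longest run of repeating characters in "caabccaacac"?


Input: "caabccaacac"
Scanning for longest run:
  Position 1 ('a'): new char, reset run to 1
  Position 2 ('a'): continues run of 'a', length=2
  Position 3 ('b'): new char, reset run to 1
  Position 4 ('c'): new char, reset run to 1
  Position 5 ('c'): continues run of 'c', length=2
  Position 6 ('a'): new char, reset run to 1
  Position 7 ('a'): continues run of 'a', length=2
  Position 8 ('c'): new char, reset run to 1
  Position 9 ('a'): new char, reset run to 1
  Position 10 ('c'): new char, reset run to 1
Longest run: 'a' with length 2

2


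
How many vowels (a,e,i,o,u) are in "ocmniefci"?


Input: ocmniefci
Checking each character:
  'o' at position 0: vowel (running total: 1)
  'c' at position 1: consonant
  'm' at position 2: consonant
  'n' at position 3: consonant
  'i' at position 4: vowel (running total: 2)
  'e' at position 5: vowel (running total: 3)
  'f' at position 6: consonant
  'c' at position 7: consonant
  'i' at position 8: vowel (running total: 4)
Total vowels: 4

4


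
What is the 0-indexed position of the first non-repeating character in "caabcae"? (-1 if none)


Input: caabcae
Character frequencies:
  'a': 3
  'b': 1
  'c': 2
  'e': 1
Scanning left to right for freq == 1:
  Position 0 ('c'): freq=2, skip
  Position 1 ('a'): freq=3, skip
  Position 2 ('a'): freq=3, skip
  Position 3 ('b'): unique! => answer = 3

3


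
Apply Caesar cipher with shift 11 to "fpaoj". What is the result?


Caesar cipher: shift "fpaoj" by 11
  'f' (pos 5) + 11 = pos 16 = 'q'
  'p' (pos 15) + 11 = pos 0 = 'a'
  'a' (pos 0) + 11 = pos 11 = 'l'
  'o' (pos 14) + 11 = pos 25 = 'z'
  'j' (pos 9) + 11 = pos 20 = 'u'
Result: qalzu

qalzu


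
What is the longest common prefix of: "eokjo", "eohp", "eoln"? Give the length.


Words: eokjo, eohp, eoln
  Position 0: all 'e' => match
  Position 1: all 'o' => match
  Position 2: ('k', 'h', 'l') => mismatch, stop
LCP = "eo" (length 2)

2


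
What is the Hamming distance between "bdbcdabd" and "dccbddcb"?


Comparing "bdbcdabd" and "dccbddcb" position by position:
  Position 0: 'b' vs 'd' => differ
  Position 1: 'd' vs 'c' => differ
  Position 2: 'b' vs 'c' => differ
  Position 3: 'c' vs 'b' => differ
  Position 4: 'd' vs 'd' => same
  Position 5: 'a' vs 'd' => differ
  Position 6: 'b' vs 'c' => differ
  Position 7: 'd' vs 'b' => differ
Total differences (Hamming distance): 7

7


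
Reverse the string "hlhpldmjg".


Input: hlhpldmjg
Reading characters right to left:
  Position 8: 'g'
  Position 7: 'j'
  Position 6: 'm'
  Position 5: 'd'
  Position 4: 'l'
  Position 3: 'p'
  Position 2: 'h'
  Position 1: 'l'
  Position 0: 'h'
Reversed: gjmdlphlh

gjmdlphlh


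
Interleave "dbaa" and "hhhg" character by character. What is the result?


Interleaving "dbaa" and "hhhg":
  Position 0: 'd' from first, 'h' from second => "dh"
  Position 1: 'b' from first, 'h' from second => "bh"
  Position 2: 'a' from first, 'h' from second => "ah"
  Position 3: 'a' from first, 'g' from second => "ag"
Result: dhbhahag

dhbhahag


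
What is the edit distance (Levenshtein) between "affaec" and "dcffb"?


Computing edit distance: "affaec" -> "dcffb"
DP table:
           d    c    f    f    b
      0    1    2    3    4    5
  a   1    1    2    3    4    5
  f   2    2    2    2    3    4
  f   3    3    3    2    2    3
  a   4    4    4    3    3    3
  e   5    5    5    4    4    4
  c   6    6    5    5    5    5
Edit distance = dp[6][5] = 5

5


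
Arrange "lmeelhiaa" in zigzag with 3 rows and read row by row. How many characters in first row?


Zigzag "lmeelhiaa" into 3 rows:
Placing characters:
  'l' => row 0
  'm' => row 1
  'e' => row 2
  'e' => row 1
  'l' => row 0
  'h' => row 1
  'i' => row 2
  'a' => row 1
  'a' => row 0
Rows:
  Row 0: "lla"
  Row 1: "meha"
  Row 2: "ei"
First row length: 3

3


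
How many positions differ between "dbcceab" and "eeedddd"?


Comparing "dbcceab" and "eeedddd" position by position:
  Position 0: 'd' vs 'e' => DIFFER
  Position 1: 'b' vs 'e' => DIFFER
  Position 2: 'c' vs 'e' => DIFFER
  Position 3: 'c' vs 'd' => DIFFER
  Position 4: 'e' vs 'd' => DIFFER
  Position 5: 'a' vs 'd' => DIFFER
  Position 6: 'b' vs 'd' => DIFFER
Positions that differ: 7

7


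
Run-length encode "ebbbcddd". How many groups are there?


Input: ebbbcddd
Scanning for consecutive runs:
  Group 1: 'e' x 1 (positions 0-0)
  Group 2: 'b' x 3 (positions 1-3)
  Group 3: 'c' x 1 (positions 4-4)
  Group 4: 'd' x 3 (positions 5-7)
Total groups: 4

4


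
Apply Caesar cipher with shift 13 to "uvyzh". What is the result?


Caesar cipher: shift "uvyzh" by 13
  'u' (pos 20) + 13 = pos 7 = 'h'
  'v' (pos 21) + 13 = pos 8 = 'i'
  'y' (pos 24) + 13 = pos 11 = 'l'
  'z' (pos 25) + 13 = pos 12 = 'm'
  'h' (pos 7) + 13 = pos 20 = 'u'
Result: hilmu

hilmu


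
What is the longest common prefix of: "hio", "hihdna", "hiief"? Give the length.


Words: hio, hihdna, hiief
  Position 0: all 'h' => match
  Position 1: all 'i' => match
  Position 2: ('o', 'h', 'i') => mismatch, stop
LCP = "hi" (length 2)

2


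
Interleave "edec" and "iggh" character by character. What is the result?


Interleaving "edec" and "iggh":
  Position 0: 'e' from first, 'i' from second => "ei"
  Position 1: 'd' from first, 'g' from second => "dg"
  Position 2: 'e' from first, 'g' from second => "eg"
  Position 3: 'c' from first, 'h' from second => "ch"
Result: eidgegch

eidgegch


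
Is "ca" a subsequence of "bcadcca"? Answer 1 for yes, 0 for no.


Check if "ca" is a subsequence of "bcadcca"
Greedy scan:
  Position 0 ('b'): no match needed
  Position 1 ('c'): matches sub[0] = 'c'
  Position 2 ('a'): matches sub[1] = 'a'
  Position 3 ('d'): no match needed
  Position 4 ('c'): no match needed
  Position 5 ('c'): no match needed
  Position 6 ('a'): no match needed
All 2 characters matched => is a subsequence

1


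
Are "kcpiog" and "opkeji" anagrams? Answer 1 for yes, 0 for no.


Strings: "kcpiog", "opkeji"
Sorted first:  cgikop
Sorted second: eijkop
Differ at position 0: 'c' vs 'e' => not anagrams

0
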